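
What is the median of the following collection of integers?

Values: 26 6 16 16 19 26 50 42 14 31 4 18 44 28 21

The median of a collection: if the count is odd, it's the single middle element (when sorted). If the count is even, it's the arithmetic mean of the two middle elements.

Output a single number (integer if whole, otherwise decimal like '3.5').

Step 1: insert 26 -> lo=[26] (size 1, max 26) hi=[] (size 0) -> median=26
Step 2: insert 6 -> lo=[6] (size 1, max 6) hi=[26] (size 1, min 26) -> median=16
Step 3: insert 16 -> lo=[6, 16] (size 2, max 16) hi=[26] (size 1, min 26) -> median=16
Step 4: insert 16 -> lo=[6, 16] (size 2, max 16) hi=[16, 26] (size 2, min 16) -> median=16
Step 5: insert 19 -> lo=[6, 16, 16] (size 3, max 16) hi=[19, 26] (size 2, min 19) -> median=16
Step 6: insert 26 -> lo=[6, 16, 16] (size 3, max 16) hi=[19, 26, 26] (size 3, min 19) -> median=17.5
Step 7: insert 50 -> lo=[6, 16, 16, 19] (size 4, max 19) hi=[26, 26, 50] (size 3, min 26) -> median=19
Step 8: insert 42 -> lo=[6, 16, 16, 19] (size 4, max 19) hi=[26, 26, 42, 50] (size 4, min 26) -> median=22.5
Step 9: insert 14 -> lo=[6, 14, 16, 16, 19] (size 5, max 19) hi=[26, 26, 42, 50] (size 4, min 26) -> median=19
Step 10: insert 31 -> lo=[6, 14, 16, 16, 19] (size 5, max 19) hi=[26, 26, 31, 42, 50] (size 5, min 26) -> median=22.5
Step 11: insert 4 -> lo=[4, 6, 14, 16, 16, 19] (size 6, max 19) hi=[26, 26, 31, 42, 50] (size 5, min 26) -> median=19
Step 12: insert 18 -> lo=[4, 6, 14, 16, 16, 18] (size 6, max 18) hi=[19, 26, 26, 31, 42, 50] (size 6, min 19) -> median=18.5
Step 13: insert 44 -> lo=[4, 6, 14, 16, 16, 18, 19] (size 7, max 19) hi=[26, 26, 31, 42, 44, 50] (size 6, min 26) -> median=19
Step 14: insert 28 -> lo=[4, 6, 14, 16, 16, 18, 19] (size 7, max 19) hi=[26, 26, 28, 31, 42, 44, 50] (size 7, min 26) -> median=22.5
Step 15: insert 21 -> lo=[4, 6, 14, 16, 16, 18, 19, 21] (size 8, max 21) hi=[26, 26, 28, 31, 42, 44, 50] (size 7, min 26) -> median=21

Answer: 21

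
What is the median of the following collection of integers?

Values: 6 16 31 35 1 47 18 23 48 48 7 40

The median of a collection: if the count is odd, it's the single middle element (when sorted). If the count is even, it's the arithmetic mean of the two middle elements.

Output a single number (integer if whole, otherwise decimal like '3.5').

Answer: 27

Derivation:
Step 1: insert 6 -> lo=[6] (size 1, max 6) hi=[] (size 0) -> median=6
Step 2: insert 16 -> lo=[6] (size 1, max 6) hi=[16] (size 1, min 16) -> median=11
Step 3: insert 31 -> lo=[6, 16] (size 2, max 16) hi=[31] (size 1, min 31) -> median=16
Step 4: insert 35 -> lo=[6, 16] (size 2, max 16) hi=[31, 35] (size 2, min 31) -> median=23.5
Step 5: insert 1 -> lo=[1, 6, 16] (size 3, max 16) hi=[31, 35] (size 2, min 31) -> median=16
Step 6: insert 47 -> lo=[1, 6, 16] (size 3, max 16) hi=[31, 35, 47] (size 3, min 31) -> median=23.5
Step 7: insert 18 -> lo=[1, 6, 16, 18] (size 4, max 18) hi=[31, 35, 47] (size 3, min 31) -> median=18
Step 8: insert 23 -> lo=[1, 6, 16, 18] (size 4, max 18) hi=[23, 31, 35, 47] (size 4, min 23) -> median=20.5
Step 9: insert 48 -> lo=[1, 6, 16, 18, 23] (size 5, max 23) hi=[31, 35, 47, 48] (size 4, min 31) -> median=23
Step 10: insert 48 -> lo=[1, 6, 16, 18, 23] (size 5, max 23) hi=[31, 35, 47, 48, 48] (size 5, min 31) -> median=27
Step 11: insert 7 -> lo=[1, 6, 7, 16, 18, 23] (size 6, max 23) hi=[31, 35, 47, 48, 48] (size 5, min 31) -> median=23
Step 12: insert 40 -> lo=[1, 6, 7, 16, 18, 23] (size 6, max 23) hi=[31, 35, 40, 47, 48, 48] (size 6, min 31) -> median=27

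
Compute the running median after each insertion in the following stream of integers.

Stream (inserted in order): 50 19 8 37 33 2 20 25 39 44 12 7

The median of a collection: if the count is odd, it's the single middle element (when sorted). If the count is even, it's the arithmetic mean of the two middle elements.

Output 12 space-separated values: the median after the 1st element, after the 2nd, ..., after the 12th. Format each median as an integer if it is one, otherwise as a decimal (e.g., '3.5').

Answer: 50 34.5 19 28 33 26 20 22.5 25 29 25 22.5

Derivation:
Step 1: insert 50 -> lo=[50] (size 1, max 50) hi=[] (size 0) -> median=50
Step 2: insert 19 -> lo=[19] (size 1, max 19) hi=[50] (size 1, min 50) -> median=34.5
Step 3: insert 8 -> lo=[8, 19] (size 2, max 19) hi=[50] (size 1, min 50) -> median=19
Step 4: insert 37 -> lo=[8, 19] (size 2, max 19) hi=[37, 50] (size 2, min 37) -> median=28
Step 5: insert 33 -> lo=[8, 19, 33] (size 3, max 33) hi=[37, 50] (size 2, min 37) -> median=33
Step 6: insert 2 -> lo=[2, 8, 19] (size 3, max 19) hi=[33, 37, 50] (size 3, min 33) -> median=26
Step 7: insert 20 -> lo=[2, 8, 19, 20] (size 4, max 20) hi=[33, 37, 50] (size 3, min 33) -> median=20
Step 8: insert 25 -> lo=[2, 8, 19, 20] (size 4, max 20) hi=[25, 33, 37, 50] (size 4, min 25) -> median=22.5
Step 9: insert 39 -> lo=[2, 8, 19, 20, 25] (size 5, max 25) hi=[33, 37, 39, 50] (size 4, min 33) -> median=25
Step 10: insert 44 -> lo=[2, 8, 19, 20, 25] (size 5, max 25) hi=[33, 37, 39, 44, 50] (size 5, min 33) -> median=29
Step 11: insert 12 -> lo=[2, 8, 12, 19, 20, 25] (size 6, max 25) hi=[33, 37, 39, 44, 50] (size 5, min 33) -> median=25
Step 12: insert 7 -> lo=[2, 7, 8, 12, 19, 20] (size 6, max 20) hi=[25, 33, 37, 39, 44, 50] (size 6, min 25) -> median=22.5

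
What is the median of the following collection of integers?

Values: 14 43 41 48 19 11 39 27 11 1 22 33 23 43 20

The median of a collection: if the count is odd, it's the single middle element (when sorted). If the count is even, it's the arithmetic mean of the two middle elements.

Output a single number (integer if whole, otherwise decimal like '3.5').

Answer: 23

Derivation:
Step 1: insert 14 -> lo=[14] (size 1, max 14) hi=[] (size 0) -> median=14
Step 2: insert 43 -> lo=[14] (size 1, max 14) hi=[43] (size 1, min 43) -> median=28.5
Step 3: insert 41 -> lo=[14, 41] (size 2, max 41) hi=[43] (size 1, min 43) -> median=41
Step 4: insert 48 -> lo=[14, 41] (size 2, max 41) hi=[43, 48] (size 2, min 43) -> median=42
Step 5: insert 19 -> lo=[14, 19, 41] (size 3, max 41) hi=[43, 48] (size 2, min 43) -> median=41
Step 6: insert 11 -> lo=[11, 14, 19] (size 3, max 19) hi=[41, 43, 48] (size 3, min 41) -> median=30
Step 7: insert 39 -> lo=[11, 14, 19, 39] (size 4, max 39) hi=[41, 43, 48] (size 3, min 41) -> median=39
Step 8: insert 27 -> lo=[11, 14, 19, 27] (size 4, max 27) hi=[39, 41, 43, 48] (size 4, min 39) -> median=33
Step 9: insert 11 -> lo=[11, 11, 14, 19, 27] (size 5, max 27) hi=[39, 41, 43, 48] (size 4, min 39) -> median=27
Step 10: insert 1 -> lo=[1, 11, 11, 14, 19] (size 5, max 19) hi=[27, 39, 41, 43, 48] (size 5, min 27) -> median=23
Step 11: insert 22 -> lo=[1, 11, 11, 14, 19, 22] (size 6, max 22) hi=[27, 39, 41, 43, 48] (size 5, min 27) -> median=22
Step 12: insert 33 -> lo=[1, 11, 11, 14, 19, 22] (size 6, max 22) hi=[27, 33, 39, 41, 43, 48] (size 6, min 27) -> median=24.5
Step 13: insert 23 -> lo=[1, 11, 11, 14, 19, 22, 23] (size 7, max 23) hi=[27, 33, 39, 41, 43, 48] (size 6, min 27) -> median=23
Step 14: insert 43 -> lo=[1, 11, 11, 14, 19, 22, 23] (size 7, max 23) hi=[27, 33, 39, 41, 43, 43, 48] (size 7, min 27) -> median=25
Step 15: insert 20 -> lo=[1, 11, 11, 14, 19, 20, 22, 23] (size 8, max 23) hi=[27, 33, 39, 41, 43, 43, 48] (size 7, min 27) -> median=23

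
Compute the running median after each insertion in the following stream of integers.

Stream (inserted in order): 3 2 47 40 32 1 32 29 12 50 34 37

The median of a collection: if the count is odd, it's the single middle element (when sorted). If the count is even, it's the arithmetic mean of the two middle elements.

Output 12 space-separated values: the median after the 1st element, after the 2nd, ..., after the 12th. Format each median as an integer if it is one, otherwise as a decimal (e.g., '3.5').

Answer: 3 2.5 3 21.5 32 17.5 32 30.5 29 30.5 32 32

Derivation:
Step 1: insert 3 -> lo=[3] (size 1, max 3) hi=[] (size 0) -> median=3
Step 2: insert 2 -> lo=[2] (size 1, max 2) hi=[3] (size 1, min 3) -> median=2.5
Step 3: insert 47 -> lo=[2, 3] (size 2, max 3) hi=[47] (size 1, min 47) -> median=3
Step 4: insert 40 -> lo=[2, 3] (size 2, max 3) hi=[40, 47] (size 2, min 40) -> median=21.5
Step 5: insert 32 -> lo=[2, 3, 32] (size 3, max 32) hi=[40, 47] (size 2, min 40) -> median=32
Step 6: insert 1 -> lo=[1, 2, 3] (size 3, max 3) hi=[32, 40, 47] (size 3, min 32) -> median=17.5
Step 7: insert 32 -> lo=[1, 2, 3, 32] (size 4, max 32) hi=[32, 40, 47] (size 3, min 32) -> median=32
Step 8: insert 29 -> lo=[1, 2, 3, 29] (size 4, max 29) hi=[32, 32, 40, 47] (size 4, min 32) -> median=30.5
Step 9: insert 12 -> lo=[1, 2, 3, 12, 29] (size 5, max 29) hi=[32, 32, 40, 47] (size 4, min 32) -> median=29
Step 10: insert 50 -> lo=[1, 2, 3, 12, 29] (size 5, max 29) hi=[32, 32, 40, 47, 50] (size 5, min 32) -> median=30.5
Step 11: insert 34 -> lo=[1, 2, 3, 12, 29, 32] (size 6, max 32) hi=[32, 34, 40, 47, 50] (size 5, min 32) -> median=32
Step 12: insert 37 -> lo=[1, 2, 3, 12, 29, 32] (size 6, max 32) hi=[32, 34, 37, 40, 47, 50] (size 6, min 32) -> median=32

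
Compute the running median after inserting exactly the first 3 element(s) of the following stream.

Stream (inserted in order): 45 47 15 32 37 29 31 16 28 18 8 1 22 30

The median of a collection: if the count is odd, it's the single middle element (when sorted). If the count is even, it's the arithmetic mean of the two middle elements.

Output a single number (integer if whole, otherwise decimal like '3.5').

Step 1: insert 45 -> lo=[45] (size 1, max 45) hi=[] (size 0) -> median=45
Step 2: insert 47 -> lo=[45] (size 1, max 45) hi=[47] (size 1, min 47) -> median=46
Step 3: insert 15 -> lo=[15, 45] (size 2, max 45) hi=[47] (size 1, min 47) -> median=45

Answer: 45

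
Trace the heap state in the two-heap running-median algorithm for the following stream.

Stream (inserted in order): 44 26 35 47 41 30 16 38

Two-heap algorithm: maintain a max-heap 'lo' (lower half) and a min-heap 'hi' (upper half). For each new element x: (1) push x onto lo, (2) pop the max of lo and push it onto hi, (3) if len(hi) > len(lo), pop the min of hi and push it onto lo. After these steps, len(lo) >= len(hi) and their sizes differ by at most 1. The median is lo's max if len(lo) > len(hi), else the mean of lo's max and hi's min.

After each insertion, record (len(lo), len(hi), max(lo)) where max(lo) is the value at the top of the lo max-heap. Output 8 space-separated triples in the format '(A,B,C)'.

Answer: (1,0,44) (1,1,26) (2,1,35) (2,2,35) (3,2,41) (3,3,35) (4,3,35) (4,4,35)

Derivation:
Step 1: insert 44 -> lo=[44] hi=[] -> (len(lo)=1, len(hi)=0, max(lo)=44)
Step 2: insert 26 -> lo=[26] hi=[44] -> (len(lo)=1, len(hi)=1, max(lo)=26)
Step 3: insert 35 -> lo=[26, 35] hi=[44] -> (len(lo)=2, len(hi)=1, max(lo)=35)
Step 4: insert 47 -> lo=[26, 35] hi=[44, 47] -> (len(lo)=2, len(hi)=2, max(lo)=35)
Step 5: insert 41 -> lo=[26, 35, 41] hi=[44, 47] -> (len(lo)=3, len(hi)=2, max(lo)=41)
Step 6: insert 30 -> lo=[26, 30, 35] hi=[41, 44, 47] -> (len(lo)=3, len(hi)=3, max(lo)=35)
Step 7: insert 16 -> lo=[16, 26, 30, 35] hi=[41, 44, 47] -> (len(lo)=4, len(hi)=3, max(lo)=35)
Step 8: insert 38 -> lo=[16, 26, 30, 35] hi=[38, 41, 44, 47] -> (len(lo)=4, len(hi)=4, max(lo)=35)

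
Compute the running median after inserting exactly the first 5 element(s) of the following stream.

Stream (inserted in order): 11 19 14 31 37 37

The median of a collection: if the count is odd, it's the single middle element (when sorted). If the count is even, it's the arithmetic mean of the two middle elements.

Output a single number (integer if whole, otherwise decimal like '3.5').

Step 1: insert 11 -> lo=[11] (size 1, max 11) hi=[] (size 0) -> median=11
Step 2: insert 19 -> lo=[11] (size 1, max 11) hi=[19] (size 1, min 19) -> median=15
Step 3: insert 14 -> lo=[11, 14] (size 2, max 14) hi=[19] (size 1, min 19) -> median=14
Step 4: insert 31 -> lo=[11, 14] (size 2, max 14) hi=[19, 31] (size 2, min 19) -> median=16.5
Step 5: insert 37 -> lo=[11, 14, 19] (size 3, max 19) hi=[31, 37] (size 2, min 31) -> median=19

Answer: 19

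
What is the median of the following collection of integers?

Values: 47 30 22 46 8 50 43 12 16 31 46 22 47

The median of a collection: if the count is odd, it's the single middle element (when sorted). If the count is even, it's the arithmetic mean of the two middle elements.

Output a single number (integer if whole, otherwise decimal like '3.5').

Answer: 31

Derivation:
Step 1: insert 47 -> lo=[47] (size 1, max 47) hi=[] (size 0) -> median=47
Step 2: insert 30 -> lo=[30] (size 1, max 30) hi=[47] (size 1, min 47) -> median=38.5
Step 3: insert 22 -> lo=[22, 30] (size 2, max 30) hi=[47] (size 1, min 47) -> median=30
Step 4: insert 46 -> lo=[22, 30] (size 2, max 30) hi=[46, 47] (size 2, min 46) -> median=38
Step 5: insert 8 -> lo=[8, 22, 30] (size 3, max 30) hi=[46, 47] (size 2, min 46) -> median=30
Step 6: insert 50 -> lo=[8, 22, 30] (size 3, max 30) hi=[46, 47, 50] (size 3, min 46) -> median=38
Step 7: insert 43 -> lo=[8, 22, 30, 43] (size 4, max 43) hi=[46, 47, 50] (size 3, min 46) -> median=43
Step 8: insert 12 -> lo=[8, 12, 22, 30] (size 4, max 30) hi=[43, 46, 47, 50] (size 4, min 43) -> median=36.5
Step 9: insert 16 -> lo=[8, 12, 16, 22, 30] (size 5, max 30) hi=[43, 46, 47, 50] (size 4, min 43) -> median=30
Step 10: insert 31 -> lo=[8, 12, 16, 22, 30] (size 5, max 30) hi=[31, 43, 46, 47, 50] (size 5, min 31) -> median=30.5
Step 11: insert 46 -> lo=[8, 12, 16, 22, 30, 31] (size 6, max 31) hi=[43, 46, 46, 47, 50] (size 5, min 43) -> median=31
Step 12: insert 22 -> lo=[8, 12, 16, 22, 22, 30] (size 6, max 30) hi=[31, 43, 46, 46, 47, 50] (size 6, min 31) -> median=30.5
Step 13: insert 47 -> lo=[8, 12, 16, 22, 22, 30, 31] (size 7, max 31) hi=[43, 46, 46, 47, 47, 50] (size 6, min 43) -> median=31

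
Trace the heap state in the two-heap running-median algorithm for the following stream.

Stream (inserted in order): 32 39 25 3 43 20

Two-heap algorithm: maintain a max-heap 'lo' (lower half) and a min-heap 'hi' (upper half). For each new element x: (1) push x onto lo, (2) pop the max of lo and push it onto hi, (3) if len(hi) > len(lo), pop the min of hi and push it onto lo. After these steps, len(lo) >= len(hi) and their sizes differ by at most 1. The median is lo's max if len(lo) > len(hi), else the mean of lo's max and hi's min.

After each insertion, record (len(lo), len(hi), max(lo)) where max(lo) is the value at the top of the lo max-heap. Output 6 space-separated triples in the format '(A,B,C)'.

Step 1: insert 32 -> lo=[32] hi=[] -> (len(lo)=1, len(hi)=0, max(lo)=32)
Step 2: insert 39 -> lo=[32] hi=[39] -> (len(lo)=1, len(hi)=1, max(lo)=32)
Step 3: insert 25 -> lo=[25, 32] hi=[39] -> (len(lo)=2, len(hi)=1, max(lo)=32)
Step 4: insert 3 -> lo=[3, 25] hi=[32, 39] -> (len(lo)=2, len(hi)=2, max(lo)=25)
Step 5: insert 43 -> lo=[3, 25, 32] hi=[39, 43] -> (len(lo)=3, len(hi)=2, max(lo)=32)
Step 6: insert 20 -> lo=[3, 20, 25] hi=[32, 39, 43] -> (len(lo)=3, len(hi)=3, max(lo)=25)

Answer: (1,0,32) (1,1,32) (2,1,32) (2,2,25) (3,2,32) (3,3,25)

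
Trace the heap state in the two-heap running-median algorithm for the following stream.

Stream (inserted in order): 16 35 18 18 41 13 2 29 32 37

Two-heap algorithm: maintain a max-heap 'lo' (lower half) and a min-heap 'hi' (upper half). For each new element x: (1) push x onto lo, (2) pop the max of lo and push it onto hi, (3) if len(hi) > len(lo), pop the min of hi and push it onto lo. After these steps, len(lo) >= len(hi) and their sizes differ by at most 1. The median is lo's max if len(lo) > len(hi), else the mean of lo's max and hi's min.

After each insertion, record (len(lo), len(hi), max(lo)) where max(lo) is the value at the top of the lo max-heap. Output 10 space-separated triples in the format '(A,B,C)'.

Step 1: insert 16 -> lo=[16] hi=[] -> (len(lo)=1, len(hi)=0, max(lo)=16)
Step 2: insert 35 -> lo=[16] hi=[35] -> (len(lo)=1, len(hi)=1, max(lo)=16)
Step 3: insert 18 -> lo=[16, 18] hi=[35] -> (len(lo)=2, len(hi)=1, max(lo)=18)
Step 4: insert 18 -> lo=[16, 18] hi=[18, 35] -> (len(lo)=2, len(hi)=2, max(lo)=18)
Step 5: insert 41 -> lo=[16, 18, 18] hi=[35, 41] -> (len(lo)=3, len(hi)=2, max(lo)=18)
Step 6: insert 13 -> lo=[13, 16, 18] hi=[18, 35, 41] -> (len(lo)=3, len(hi)=3, max(lo)=18)
Step 7: insert 2 -> lo=[2, 13, 16, 18] hi=[18, 35, 41] -> (len(lo)=4, len(hi)=3, max(lo)=18)
Step 8: insert 29 -> lo=[2, 13, 16, 18] hi=[18, 29, 35, 41] -> (len(lo)=4, len(hi)=4, max(lo)=18)
Step 9: insert 32 -> lo=[2, 13, 16, 18, 18] hi=[29, 32, 35, 41] -> (len(lo)=5, len(hi)=4, max(lo)=18)
Step 10: insert 37 -> lo=[2, 13, 16, 18, 18] hi=[29, 32, 35, 37, 41] -> (len(lo)=5, len(hi)=5, max(lo)=18)

Answer: (1,0,16) (1,1,16) (2,1,18) (2,2,18) (3,2,18) (3,3,18) (4,3,18) (4,4,18) (5,4,18) (5,5,18)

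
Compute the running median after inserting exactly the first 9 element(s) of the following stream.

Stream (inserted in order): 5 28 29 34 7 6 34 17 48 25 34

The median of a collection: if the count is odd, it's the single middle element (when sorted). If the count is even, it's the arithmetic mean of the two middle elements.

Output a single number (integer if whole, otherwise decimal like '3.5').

Step 1: insert 5 -> lo=[5] (size 1, max 5) hi=[] (size 0) -> median=5
Step 2: insert 28 -> lo=[5] (size 1, max 5) hi=[28] (size 1, min 28) -> median=16.5
Step 3: insert 29 -> lo=[5, 28] (size 2, max 28) hi=[29] (size 1, min 29) -> median=28
Step 4: insert 34 -> lo=[5, 28] (size 2, max 28) hi=[29, 34] (size 2, min 29) -> median=28.5
Step 5: insert 7 -> lo=[5, 7, 28] (size 3, max 28) hi=[29, 34] (size 2, min 29) -> median=28
Step 6: insert 6 -> lo=[5, 6, 7] (size 3, max 7) hi=[28, 29, 34] (size 3, min 28) -> median=17.5
Step 7: insert 34 -> lo=[5, 6, 7, 28] (size 4, max 28) hi=[29, 34, 34] (size 3, min 29) -> median=28
Step 8: insert 17 -> lo=[5, 6, 7, 17] (size 4, max 17) hi=[28, 29, 34, 34] (size 4, min 28) -> median=22.5
Step 9: insert 48 -> lo=[5, 6, 7, 17, 28] (size 5, max 28) hi=[29, 34, 34, 48] (size 4, min 29) -> median=28

Answer: 28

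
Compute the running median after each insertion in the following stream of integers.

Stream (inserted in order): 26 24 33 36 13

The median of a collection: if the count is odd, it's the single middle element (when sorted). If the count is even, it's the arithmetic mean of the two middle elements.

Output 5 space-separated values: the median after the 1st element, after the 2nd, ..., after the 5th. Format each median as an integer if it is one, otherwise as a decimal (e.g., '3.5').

Step 1: insert 26 -> lo=[26] (size 1, max 26) hi=[] (size 0) -> median=26
Step 2: insert 24 -> lo=[24] (size 1, max 24) hi=[26] (size 1, min 26) -> median=25
Step 3: insert 33 -> lo=[24, 26] (size 2, max 26) hi=[33] (size 1, min 33) -> median=26
Step 4: insert 36 -> lo=[24, 26] (size 2, max 26) hi=[33, 36] (size 2, min 33) -> median=29.5
Step 5: insert 13 -> lo=[13, 24, 26] (size 3, max 26) hi=[33, 36] (size 2, min 33) -> median=26

Answer: 26 25 26 29.5 26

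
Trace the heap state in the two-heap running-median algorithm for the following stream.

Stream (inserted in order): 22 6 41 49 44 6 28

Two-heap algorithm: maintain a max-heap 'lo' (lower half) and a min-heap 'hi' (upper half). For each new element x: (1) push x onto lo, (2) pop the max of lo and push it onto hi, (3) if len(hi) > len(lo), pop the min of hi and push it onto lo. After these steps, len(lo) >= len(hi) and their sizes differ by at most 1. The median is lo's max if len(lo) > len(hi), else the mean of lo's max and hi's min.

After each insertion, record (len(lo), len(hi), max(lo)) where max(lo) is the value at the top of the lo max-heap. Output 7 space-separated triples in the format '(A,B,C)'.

Step 1: insert 22 -> lo=[22] hi=[] -> (len(lo)=1, len(hi)=0, max(lo)=22)
Step 2: insert 6 -> lo=[6] hi=[22] -> (len(lo)=1, len(hi)=1, max(lo)=6)
Step 3: insert 41 -> lo=[6, 22] hi=[41] -> (len(lo)=2, len(hi)=1, max(lo)=22)
Step 4: insert 49 -> lo=[6, 22] hi=[41, 49] -> (len(lo)=2, len(hi)=2, max(lo)=22)
Step 5: insert 44 -> lo=[6, 22, 41] hi=[44, 49] -> (len(lo)=3, len(hi)=2, max(lo)=41)
Step 6: insert 6 -> lo=[6, 6, 22] hi=[41, 44, 49] -> (len(lo)=3, len(hi)=3, max(lo)=22)
Step 7: insert 28 -> lo=[6, 6, 22, 28] hi=[41, 44, 49] -> (len(lo)=4, len(hi)=3, max(lo)=28)

Answer: (1,0,22) (1,1,6) (2,1,22) (2,2,22) (3,2,41) (3,3,22) (4,3,28)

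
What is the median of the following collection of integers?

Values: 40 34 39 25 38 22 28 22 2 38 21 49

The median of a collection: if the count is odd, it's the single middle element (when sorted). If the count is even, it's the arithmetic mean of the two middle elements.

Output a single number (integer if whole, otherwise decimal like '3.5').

Step 1: insert 40 -> lo=[40] (size 1, max 40) hi=[] (size 0) -> median=40
Step 2: insert 34 -> lo=[34] (size 1, max 34) hi=[40] (size 1, min 40) -> median=37
Step 3: insert 39 -> lo=[34, 39] (size 2, max 39) hi=[40] (size 1, min 40) -> median=39
Step 4: insert 25 -> lo=[25, 34] (size 2, max 34) hi=[39, 40] (size 2, min 39) -> median=36.5
Step 5: insert 38 -> lo=[25, 34, 38] (size 3, max 38) hi=[39, 40] (size 2, min 39) -> median=38
Step 6: insert 22 -> lo=[22, 25, 34] (size 3, max 34) hi=[38, 39, 40] (size 3, min 38) -> median=36
Step 7: insert 28 -> lo=[22, 25, 28, 34] (size 4, max 34) hi=[38, 39, 40] (size 3, min 38) -> median=34
Step 8: insert 22 -> lo=[22, 22, 25, 28] (size 4, max 28) hi=[34, 38, 39, 40] (size 4, min 34) -> median=31
Step 9: insert 2 -> lo=[2, 22, 22, 25, 28] (size 5, max 28) hi=[34, 38, 39, 40] (size 4, min 34) -> median=28
Step 10: insert 38 -> lo=[2, 22, 22, 25, 28] (size 5, max 28) hi=[34, 38, 38, 39, 40] (size 5, min 34) -> median=31
Step 11: insert 21 -> lo=[2, 21, 22, 22, 25, 28] (size 6, max 28) hi=[34, 38, 38, 39, 40] (size 5, min 34) -> median=28
Step 12: insert 49 -> lo=[2, 21, 22, 22, 25, 28] (size 6, max 28) hi=[34, 38, 38, 39, 40, 49] (size 6, min 34) -> median=31

Answer: 31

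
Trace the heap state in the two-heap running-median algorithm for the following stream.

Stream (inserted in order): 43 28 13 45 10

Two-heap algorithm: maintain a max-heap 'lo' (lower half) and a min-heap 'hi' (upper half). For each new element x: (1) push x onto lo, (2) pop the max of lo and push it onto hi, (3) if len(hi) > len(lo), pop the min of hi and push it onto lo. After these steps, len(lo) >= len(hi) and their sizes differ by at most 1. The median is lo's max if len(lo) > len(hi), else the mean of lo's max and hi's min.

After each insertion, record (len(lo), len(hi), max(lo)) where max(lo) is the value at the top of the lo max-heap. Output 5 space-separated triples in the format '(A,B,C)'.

Step 1: insert 43 -> lo=[43] hi=[] -> (len(lo)=1, len(hi)=0, max(lo)=43)
Step 2: insert 28 -> lo=[28] hi=[43] -> (len(lo)=1, len(hi)=1, max(lo)=28)
Step 3: insert 13 -> lo=[13, 28] hi=[43] -> (len(lo)=2, len(hi)=1, max(lo)=28)
Step 4: insert 45 -> lo=[13, 28] hi=[43, 45] -> (len(lo)=2, len(hi)=2, max(lo)=28)
Step 5: insert 10 -> lo=[10, 13, 28] hi=[43, 45] -> (len(lo)=3, len(hi)=2, max(lo)=28)

Answer: (1,0,43) (1,1,28) (2,1,28) (2,2,28) (3,2,28)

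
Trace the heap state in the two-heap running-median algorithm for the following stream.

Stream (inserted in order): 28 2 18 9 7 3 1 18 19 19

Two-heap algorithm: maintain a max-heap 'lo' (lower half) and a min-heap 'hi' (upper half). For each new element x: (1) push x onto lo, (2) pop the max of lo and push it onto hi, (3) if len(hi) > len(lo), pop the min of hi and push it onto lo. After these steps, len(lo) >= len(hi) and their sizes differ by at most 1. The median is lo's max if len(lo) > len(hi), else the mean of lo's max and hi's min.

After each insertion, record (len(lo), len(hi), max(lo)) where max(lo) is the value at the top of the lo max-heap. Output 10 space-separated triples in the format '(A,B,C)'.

Answer: (1,0,28) (1,1,2) (2,1,18) (2,2,9) (3,2,9) (3,3,7) (4,3,7) (4,4,7) (5,4,9) (5,5,9)

Derivation:
Step 1: insert 28 -> lo=[28] hi=[] -> (len(lo)=1, len(hi)=0, max(lo)=28)
Step 2: insert 2 -> lo=[2] hi=[28] -> (len(lo)=1, len(hi)=1, max(lo)=2)
Step 3: insert 18 -> lo=[2, 18] hi=[28] -> (len(lo)=2, len(hi)=1, max(lo)=18)
Step 4: insert 9 -> lo=[2, 9] hi=[18, 28] -> (len(lo)=2, len(hi)=2, max(lo)=9)
Step 5: insert 7 -> lo=[2, 7, 9] hi=[18, 28] -> (len(lo)=3, len(hi)=2, max(lo)=9)
Step 6: insert 3 -> lo=[2, 3, 7] hi=[9, 18, 28] -> (len(lo)=3, len(hi)=3, max(lo)=7)
Step 7: insert 1 -> lo=[1, 2, 3, 7] hi=[9, 18, 28] -> (len(lo)=4, len(hi)=3, max(lo)=7)
Step 8: insert 18 -> lo=[1, 2, 3, 7] hi=[9, 18, 18, 28] -> (len(lo)=4, len(hi)=4, max(lo)=7)
Step 9: insert 19 -> lo=[1, 2, 3, 7, 9] hi=[18, 18, 19, 28] -> (len(lo)=5, len(hi)=4, max(lo)=9)
Step 10: insert 19 -> lo=[1, 2, 3, 7, 9] hi=[18, 18, 19, 19, 28] -> (len(lo)=5, len(hi)=5, max(lo)=9)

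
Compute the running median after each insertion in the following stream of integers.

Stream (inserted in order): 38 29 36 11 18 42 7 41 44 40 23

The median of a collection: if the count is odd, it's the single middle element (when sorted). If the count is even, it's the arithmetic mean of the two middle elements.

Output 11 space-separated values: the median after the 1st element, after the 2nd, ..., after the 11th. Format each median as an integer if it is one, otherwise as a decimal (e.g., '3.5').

Answer: 38 33.5 36 32.5 29 32.5 29 32.5 36 37 36

Derivation:
Step 1: insert 38 -> lo=[38] (size 1, max 38) hi=[] (size 0) -> median=38
Step 2: insert 29 -> lo=[29] (size 1, max 29) hi=[38] (size 1, min 38) -> median=33.5
Step 3: insert 36 -> lo=[29, 36] (size 2, max 36) hi=[38] (size 1, min 38) -> median=36
Step 4: insert 11 -> lo=[11, 29] (size 2, max 29) hi=[36, 38] (size 2, min 36) -> median=32.5
Step 5: insert 18 -> lo=[11, 18, 29] (size 3, max 29) hi=[36, 38] (size 2, min 36) -> median=29
Step 6: insert 42 -> lo=[11, 18, 29] (size 3, max 29) hi=[36, 38, 42] (size 3, min 36) -> median=32.5
Step 7: insert 7 -> lo=[7, 11, 18, 29] (size 4, max 29) hi=[36, 38, 42] (size 3, min 36) -> median=29
Step 8: insert 41 -> lo=[7, 11, 18, 29] (size 4, max 29) hi=[36, 38, 41, 42] (size 4, min 36) -> median=32.5
Step 9: insert 44 -> lo=[7, 11, 18, 29, 36] (size 5, max 36) hi=[38, 41, 42, 44] (size 4, min 38) -> median=36
Step 10: insert 40 -> lo=[7, 11, 18, 29, 36] (size 5, max 36) hi=[38, 40, 41, 42, 44] (size 5, min 38) -> median=37
Step 11: insert 23 -> lo=[7, 11, 18, 23, 29, 36] (size 6, max 36) hi=[38, 40, 41, 42, 44] (size 5, min 38) -> median=36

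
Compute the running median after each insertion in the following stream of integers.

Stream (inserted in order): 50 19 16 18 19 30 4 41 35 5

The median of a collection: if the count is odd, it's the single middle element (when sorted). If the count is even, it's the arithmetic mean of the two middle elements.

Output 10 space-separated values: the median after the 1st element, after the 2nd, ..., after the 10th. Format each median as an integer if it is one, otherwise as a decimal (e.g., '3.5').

Answer: 50 34.5 19 18.5 19 19 19 19 19 19

Derivation:
Step 1: insert 50 -> lo=[50] (size 1, max 50) hi=[] (size 0) -> median=50
Step 2: insert 19 -> lo=[19] (size 1, max 19) hi=[50] (size 1, min 50) -> median=34.5
Step 3: insert 16 -> lo=[16, 19] (size 2, max 19) hi=[50] (size 1, min 50) -> median=19
Step 4: insert 18 -> lo=[16, 18] (size 2, max 18) hi=[19, 50] (size 2, min 19) -> median=18.5
Step 5: insert 19 -> lo=[16, 18, 19] (size 3, max 19) hi=[19, 50] (size 2, min 19) -> median=19
Step 6: insert 30 -> lo=[16, 18, 19] (size 3, max 19) hi=[19, 30, 50] (size 3, min 19) -> median=19
Step 7: insert 4 -> lo=[4, 16, 18, 19] (size 4, max 19) hi=[19, 30, 50] (size 3, min 19) -> median=19
Step 8: insert 41 -> lo=[4, 16, 18, 19] (size 4, max 19) hi=[19, 30, 41, 50] (size 4, min 19) -> median=19
Step 9: insert 35 -> lo=[4, 16, 18, 19, 19] (size 5, max 19) hi=[30, 35, 41, 50] (size 4, min 30) -> median=19
Step 10: insert 5 -> lo=[4, 5, 16, 18, 19] (size 5, max 19) hi=[19, 30, 35, 41, 50] (size 5, min 19) -> median=19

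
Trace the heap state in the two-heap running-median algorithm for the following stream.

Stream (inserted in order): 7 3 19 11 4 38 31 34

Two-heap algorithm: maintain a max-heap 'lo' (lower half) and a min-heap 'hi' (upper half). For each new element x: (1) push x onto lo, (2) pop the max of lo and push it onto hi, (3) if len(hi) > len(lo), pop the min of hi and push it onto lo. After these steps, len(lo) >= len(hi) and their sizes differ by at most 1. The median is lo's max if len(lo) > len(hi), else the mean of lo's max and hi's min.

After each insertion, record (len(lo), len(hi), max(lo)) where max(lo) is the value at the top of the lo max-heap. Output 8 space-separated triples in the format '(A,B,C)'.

Step 1: insert 7 -> lo=[7] hi=[] -> (len(lo)=1, len(hi)=0, max(lo)=7)
Step 2: insert 3 -> lo=[3] hi=[7] -> (len(lo)=1, len(hi)=1, max(lo)=3)
Step 3: insert 19 -> lo=[3, 7] hi=[19] -> (len(lo)=2, len(hi)=1, max(lo)=7)
Step 4: insert 11 -> lo=[3, 7] hi=[11, 19] -> (len(lo)=2, len(hi)=2, max(lo)=7)
Step 5: insert 4 -> lo=[3, 4, 7] hi=[11, 19] -> (len(lo)=3, len(hi)=2, max(lo)=7)
Step 6: insert 38 -> lo=[3, 4, 7] hi=[11, 19, 38] -> (len(lo)=3, len(hi)=3, max(lo)=7)
Step 7: insert 31 -> lo=[3, 4, 7, 11] hi=[19, 31, 38] -> (len(lo)=4, len(hi)=3, max(lo)=11)
Step 8: insert 34 -> lo=[3, 4, 7, 11] hi=[19, 31, 34, 38] -> (len(lo)=4, len(hi)=4, max(lo)=11)

Answer: (1,0,7) (1,1,3) (2,1,7) (2,2,7) (3,2,7) (3,3,7) (4,3,11) (4,4,11)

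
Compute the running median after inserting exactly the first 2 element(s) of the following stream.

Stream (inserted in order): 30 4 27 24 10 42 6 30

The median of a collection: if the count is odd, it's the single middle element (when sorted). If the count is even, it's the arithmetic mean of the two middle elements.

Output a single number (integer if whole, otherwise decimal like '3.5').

Step 1: insert 30 -> lo=[30] (size 1, max 30) hi=[] (size 0) -> median=30
Step 2: insert 4 -> lo=[4] (size 1, max 4) hi=[30] (size 1, min 30) -> median=17

Answer: 17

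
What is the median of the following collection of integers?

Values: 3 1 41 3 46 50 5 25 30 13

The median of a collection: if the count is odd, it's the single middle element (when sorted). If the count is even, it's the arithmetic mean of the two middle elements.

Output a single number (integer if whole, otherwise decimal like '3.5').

Answer: 19

Derivation:
Step 1: insert 3 -> lo=[3] (size 1, max 3) hi=[] (size 0) -> median=3
Step 2: insert 1 -> lo=[1] (size 1, max 1) hi=[3] (size 1, min 3) -> median=2
Step 3: insert 41 -> lo=[1, 3] (size 2, max 3) hi=[41] (size 1, min 41) -> median=3
Step 4: insert 3 -> lo=[1, 3] (size 2, max 3) hi=[3, 41] (size 2, min 3) -> median=3
Step 5: insert 46 -> lo=[1, 3, 3] (size 3, max 3) hi=[41, 46] (size 2, min 41) -> median=3
Step 6: insert 50 -> lo=[1, 3, 3] (size 3, max 3) hi=[41, 46, 50] (size 3, min 41) -> median=22
Step 7: insert 5 -> lo=[1, 3, 3, 5] (size 4, max 5) hi=[41, 46, 50] (size 3, min 41) -> median=5
Step 8: insert 25 -> lo=[1, 3, 3, 5] (size 4, max 5) hi=[25, 41, 46, 50] (size 4, min 25) -> median=15
Step 9: insert 30 -> lo=[1, 3, 3, 5, 25] (size 5, max 25) hi=[30, 41, 46, 50] (size 4, min 30) -> median=25
Step 10: insert 13 -> lo=[1, 3, 3, 5, 13] (size 5, max 13) hi=[25, 30, 41, 46, 50] (size 5, min 25) -> median=19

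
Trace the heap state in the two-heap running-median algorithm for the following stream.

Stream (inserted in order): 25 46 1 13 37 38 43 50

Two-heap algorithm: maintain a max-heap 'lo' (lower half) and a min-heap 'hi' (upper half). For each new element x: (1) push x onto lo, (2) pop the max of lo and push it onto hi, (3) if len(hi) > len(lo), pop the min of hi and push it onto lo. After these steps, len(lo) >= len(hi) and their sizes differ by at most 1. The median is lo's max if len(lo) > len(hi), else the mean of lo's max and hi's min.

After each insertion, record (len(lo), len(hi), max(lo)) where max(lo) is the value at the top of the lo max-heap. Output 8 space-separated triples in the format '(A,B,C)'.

Step 1: insert 25 -> lo=[25] hi=[] -> (len(lo)=1, len(hi)=0, max(lo)=25)
Step 2: insert 46 -> lo=[25] hi=[46] -> (len(lo)=1, len(hi)=1, max(lo)=25)
Step 3: insert 1 -> lo=[1, 25] hi=[46] -> (len(lo)=2, len(hi)=1, max(lo)=25)
Step 4: insert 13 -> lo=[1, 13] hi=[25, 46] -> (len(lo)=2, len(hi)=2, max(lo)=13)
Step 5: insert 37 -> lo=[1, 13, 25] hi=[37, 46] -> (len(lo)=3, len(hi)=2, max(lo)=25)
Step 6: insert 38 -> lo=[1, 13, 25] hi=[37, 38, 46] -> (len(lo)=3, len(hi)=3, max(lo)=25)
Step 7: insert 43 -> lo=[1, 13, 25, 37] hi=[38, 43, 46] -> (len(lo)=4, len(hi)=3, max(lo)=37)
Step 8: insert 50 -> lo=[1, 13, 25, 37] hi=[38, 43, 46, 50] -> (len(lo)=4, len(hi)=4, max(lo)=37)

Answer: (1,0,25) (1,1,25) (2,1,25) (2,2,13) (3,2,25) (3,3,25) (4,3,37) (4,4,37)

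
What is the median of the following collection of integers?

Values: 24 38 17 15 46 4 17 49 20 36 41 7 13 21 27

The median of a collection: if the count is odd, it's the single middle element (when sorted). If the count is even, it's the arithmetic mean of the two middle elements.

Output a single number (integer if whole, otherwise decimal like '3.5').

Step 1: insert 24 -> lo=[24] (size 1, max 24) hi=[] (size 0) -> median=24
Step 2: insert 38 -> lo=[24] (size 1, max 24) hi=[38] (size 1, min 38) -> median=31
Step 3: insert 17 -> lo=[17, 24] (size 2, max 24) hi=[38] (size 1, min 38) -> median=24
Step 4: insert 15 -> lo=[15, 17] (size 2, max 17) hi=[24, 38] (size 2, min 24) -> median=20.5
Step 5: insert 46 -> lo=[15, 17, 24] (size 3, max 24) hi=[38, 46] (size 2, min 38) -> median=24
Step 6: insert 4 -> lo=[4, 15, 17] (size 3, max 17) hi=[24, 38, 46] (size 3, min 24) -> median=20.5
Step 7: insert 17 -> lo=[4, 15, 17, 17] (size 4, max 17) hi=[24, 38, 46] (size 3, min 24) -> median=17
Step 8: insert 49 -> lo=[4, 15, 17, 17] (size 4, max 17) hi=[24, 38, 46, 49] (size 4, min 24) -> median=20.5
Step 9: insert 20 -> lo=[4, 15, 17, 17, 20] (size 5, max 20) hi=[24, 38, 46, 49] (size 4, min 24) -> median=20
Step 10: insert 36 -> lo=[4, 15, 17, 17, 20] (size 5, max 20) hi=[24, 36, 38, 46, 49] (size 5, min 24) -> median=22
Step 11: insert 41 -> lo=[4, 15, 17, 17, 20, 24] (size 6, max 24) hi=[36, 38, 41, 46, 49] (size 5, min 36) -> median=24
Step 12: insert 7 -> lo=[4, 7, 15, 17, 17, 20] (size 6, max 20) hi=[24, 36, 38, 41, 46, 49] (size 6, min 24) -> median=22
Step 13: insert 13 -> lo=[4, 7, 13, 15, 17, 17, 20] (size 7, max 20) hi=[24, 36, 38, 41, 46, 49] (size 6, min 24) -> median=20
Step 14: insert 21 -> lo=[4, 7, 13, 15, 17, 17, 20] (size 7, max 20) hi=[21, 24, 36, 38, 41, 46, 49] (size 7, min 21) -> median=20.5
Step 15: insert 27 -> lo=[4, 7, 13, 15, 17, 17, 20, 21] (size 8, max 21) hi=[24, 27, 36, 38, 41, 46, 49] (size 7, min 24) -> median=21

Answer: 21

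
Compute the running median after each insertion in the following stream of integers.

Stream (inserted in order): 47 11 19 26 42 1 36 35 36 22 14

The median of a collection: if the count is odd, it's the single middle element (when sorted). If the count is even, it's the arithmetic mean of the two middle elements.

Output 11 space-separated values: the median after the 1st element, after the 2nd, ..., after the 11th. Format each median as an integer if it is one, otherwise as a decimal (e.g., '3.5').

Step 1: insert 47 -> lo=[47] (size 1, max 47) hi=[] (size 0) -> median=47
Step 2: insert 11 -> lo=[11] (size 1, max 11) hi=[47] (size 1, min 47) -> median=29
Step 3: insert 19 -> lo=[11, 19] (size 2, max 19) hi=[47] (size 1, min 47) -> median=19
Step 4: insert 26 -> lo=[11, 19] (size 2, max 19) hi=[26, 47] (size 2, min 26) -> median=22.5
Step 5: insert 42 -> lo=[11, 19, 26] (size 3, max 26) hi=[42, 47] (size 2, min 42) -> median=26
Step 6: insert 1 -> lo=[1, 11, 19] (size 3, max 19) hi=[26, 42, 47] (size 3, min 26) -> median=22.5
Step 7: insert 36 -> lo=[1, 11, 19, 26] (size 4, max 26) hi=[36, 42, 47] (size 3, min 36) -> median=26
Step 8: insert 35 -> lo=[1, 11, 19, 26] (size 4, max 26) hi=[35, 36, 42, 47] (size 4, min 35) -> median=30.5
Step 9: insert 36 -> lo=[1, 11, 19, 26, 35] (size 5, max 35) hi=[36, 36, 42, 47] (size 4, min 36) -> median=35
Step 10: insert 22 -> lo=[1, 11, 19, 22, 26] (size 5, max 26) hi=[35, 36, 36, 42, 47] (size 5, min 35) -> median=30.5
Step 11: insert 14 -> lo=[1, 11, 14, 19, 22, 26] (size 6, max 26) hi=[35, 36, 36, 42, 47] (size 5, min 35) -> median=26

Answer: 47 29 19 22.5 26 22.5 26 30.5 35 30.5 26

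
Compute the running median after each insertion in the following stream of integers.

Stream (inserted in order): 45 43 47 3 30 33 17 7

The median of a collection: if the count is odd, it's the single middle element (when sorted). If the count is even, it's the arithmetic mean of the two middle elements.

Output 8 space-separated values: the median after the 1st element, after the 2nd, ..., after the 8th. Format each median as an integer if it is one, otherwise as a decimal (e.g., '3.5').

Answer: 45 44 45 44 43 38 33 31.5

Derivation:
Step 1: insert 45 -> lo=[45] (size 1, max 45) hi=[] (size 0) -> median=45
Step 2: insert 43 -> lo=[43] (size 1, max 43) hi=[45] (size 1, min 45) -> median=44
Step 3: insert 47 -> lo=[43, 45] (size 2, max 45) hi=[47] (size 1, min 47) -> median=45
Step 4: insert 3 -> lo=[3, 43] (size 2, max 43) hi=[45, 47] (size 2, min 45) -> median=44
Step 5: insert 30 -> lo=[3, 30, 43] (size 3, max 43) hi=[45, 47] (size 2, min 45) -> median=43
Step 6: insert 33 -> lo=[3, 30, 33] (size 3, max 33) hi=[43, 45, 47] (size 3, min 43) -> median=38
Step 7: insert 17 -> lo=[3, 17, 30, 33] (size 4, max 33) hi=[43, 45, 47] (size 3, min 43) -> median=33
Step 8: insert 7 -> lo=[3, 7, 17, 30] (size 4, max 30) hi=[33, 43, 45, 47] (size 4, min 33) -> median=31.5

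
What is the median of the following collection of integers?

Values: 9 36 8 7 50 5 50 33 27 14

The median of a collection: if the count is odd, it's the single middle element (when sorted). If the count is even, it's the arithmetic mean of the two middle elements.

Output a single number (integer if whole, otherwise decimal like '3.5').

Step 1: insert 9 -> lo=[9] (size 1, max 9) hi=[] (size 0) -> median=9
Step 2: insert 36 -> lo=[9] (size 1, max 9) hi=[36] (size 1, min 36) -> median=22.5
Step 3: insert 8 -> lo=[8, 9] (size 2, max 9) hi=[36] (size 1, min 36) -> median=9
Step 4: insert 7 -> lo=[7, 8] (size 2, max 8) hi=[9, 36] (size 2, min 9) -> median=8.5
Step 5: insert 50 -> lo=[7, 8, 9] (size 3, max 9) hi=[36, 50] (size 2, min 36) -> median=9
Step 6: insert 5 -> lo=[5, 7, 8] (size 3, max 8) hi=[9, 36, 50] (size 3, min 9) -> median=8.5
Step 7: insert 50 -> lo=[5, 7, 8, 9] (size 4, max 9) hi=[36, 50, 50] (size 3, min 36) -> median=9
Step 8: insert 33 -> lo=[5, 7, 8, 9] (size 4, max 9) hi=[33, 36, 50, 50] (size 4, min 33) -> median=21
Step 9: insert 27 -> lo=[5, 7, 8, 9, 27] (size 5, max 27) hi=[33, 36, 50, 50] (size 4, min 33) -> median=27
Step 10: insert 14 -> lo=[5, 7, 8, 9, 14] (size 5, max 14) hi=[27, 33, 36, 50, 50] (size 5, min 27) -> median=20.5

Answer: 20.5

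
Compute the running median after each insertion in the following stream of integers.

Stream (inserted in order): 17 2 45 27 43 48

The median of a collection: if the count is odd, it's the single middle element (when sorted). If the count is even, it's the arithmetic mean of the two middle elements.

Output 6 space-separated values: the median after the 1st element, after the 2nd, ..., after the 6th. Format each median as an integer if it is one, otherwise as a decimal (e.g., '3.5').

Step 1: insert 17 -> lo=[17] (size 1, max 17) hi=[] (size 0) -> median=17
Step 2: insert 2 -> lo=[2] (size 1, max 2) hi=[17] (size 1, min 17) -> median=9.5
Step 3: insert 45 -> lo=[2, 17] (size 2, max 17) hi=[45] (size 1, min 45) -> median=17
Step 4: insert 27 -> lo=[2, 17] (size 2, max 17) hi=[27, 45] (size 2, min 27) -> median=22
Step 5: insert 43 -> lo=[2, 17, 27] (size 3, max 27) hi=[43, 45] (size 2, min 43) -> median=27
Step 6: insert 48 -> lo=[2, 17, 27] (size 3, max 27) hi=[43, 45, 48] (size 3, min 43) -> median=35

Answer: 17 9.5 17 22 27 35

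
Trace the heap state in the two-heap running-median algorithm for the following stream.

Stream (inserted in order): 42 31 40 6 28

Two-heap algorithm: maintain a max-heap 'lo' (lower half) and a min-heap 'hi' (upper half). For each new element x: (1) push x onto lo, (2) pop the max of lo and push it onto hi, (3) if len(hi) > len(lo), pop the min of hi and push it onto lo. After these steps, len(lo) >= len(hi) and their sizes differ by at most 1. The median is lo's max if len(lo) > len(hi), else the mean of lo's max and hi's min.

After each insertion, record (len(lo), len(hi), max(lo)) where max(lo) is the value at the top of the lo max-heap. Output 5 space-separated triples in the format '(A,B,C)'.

Step 1: insert 42 -> lo=[42] hi=[] -> (len(lo)=1, len(hi)=0, max(lo)=42)
Step 2: insert 31 -> lo=[31] hi=[42] -> (len(lo)=1, len(hi)=1, max(lo)=31)
Step 3: insert 40 -> lo=[31, 40] hi=[42] -> (len(lo)=2, len(hi)=1, max(lo)=40)
Step 4: insert 6 -> lo=[6, 31] hi=[40, 42] -> (len(lo)=2, len(hi)=2, max(lo)=31)
Step 5: insert 28 -> lo=[6, 28, 31] hi=[40, 42] -> (len(lo)=3, len(hi)=2, max(lo)=31)

Answer: (1,0,42) (1,1,31) (2,1,40) (2,2,31) (3,2,31)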